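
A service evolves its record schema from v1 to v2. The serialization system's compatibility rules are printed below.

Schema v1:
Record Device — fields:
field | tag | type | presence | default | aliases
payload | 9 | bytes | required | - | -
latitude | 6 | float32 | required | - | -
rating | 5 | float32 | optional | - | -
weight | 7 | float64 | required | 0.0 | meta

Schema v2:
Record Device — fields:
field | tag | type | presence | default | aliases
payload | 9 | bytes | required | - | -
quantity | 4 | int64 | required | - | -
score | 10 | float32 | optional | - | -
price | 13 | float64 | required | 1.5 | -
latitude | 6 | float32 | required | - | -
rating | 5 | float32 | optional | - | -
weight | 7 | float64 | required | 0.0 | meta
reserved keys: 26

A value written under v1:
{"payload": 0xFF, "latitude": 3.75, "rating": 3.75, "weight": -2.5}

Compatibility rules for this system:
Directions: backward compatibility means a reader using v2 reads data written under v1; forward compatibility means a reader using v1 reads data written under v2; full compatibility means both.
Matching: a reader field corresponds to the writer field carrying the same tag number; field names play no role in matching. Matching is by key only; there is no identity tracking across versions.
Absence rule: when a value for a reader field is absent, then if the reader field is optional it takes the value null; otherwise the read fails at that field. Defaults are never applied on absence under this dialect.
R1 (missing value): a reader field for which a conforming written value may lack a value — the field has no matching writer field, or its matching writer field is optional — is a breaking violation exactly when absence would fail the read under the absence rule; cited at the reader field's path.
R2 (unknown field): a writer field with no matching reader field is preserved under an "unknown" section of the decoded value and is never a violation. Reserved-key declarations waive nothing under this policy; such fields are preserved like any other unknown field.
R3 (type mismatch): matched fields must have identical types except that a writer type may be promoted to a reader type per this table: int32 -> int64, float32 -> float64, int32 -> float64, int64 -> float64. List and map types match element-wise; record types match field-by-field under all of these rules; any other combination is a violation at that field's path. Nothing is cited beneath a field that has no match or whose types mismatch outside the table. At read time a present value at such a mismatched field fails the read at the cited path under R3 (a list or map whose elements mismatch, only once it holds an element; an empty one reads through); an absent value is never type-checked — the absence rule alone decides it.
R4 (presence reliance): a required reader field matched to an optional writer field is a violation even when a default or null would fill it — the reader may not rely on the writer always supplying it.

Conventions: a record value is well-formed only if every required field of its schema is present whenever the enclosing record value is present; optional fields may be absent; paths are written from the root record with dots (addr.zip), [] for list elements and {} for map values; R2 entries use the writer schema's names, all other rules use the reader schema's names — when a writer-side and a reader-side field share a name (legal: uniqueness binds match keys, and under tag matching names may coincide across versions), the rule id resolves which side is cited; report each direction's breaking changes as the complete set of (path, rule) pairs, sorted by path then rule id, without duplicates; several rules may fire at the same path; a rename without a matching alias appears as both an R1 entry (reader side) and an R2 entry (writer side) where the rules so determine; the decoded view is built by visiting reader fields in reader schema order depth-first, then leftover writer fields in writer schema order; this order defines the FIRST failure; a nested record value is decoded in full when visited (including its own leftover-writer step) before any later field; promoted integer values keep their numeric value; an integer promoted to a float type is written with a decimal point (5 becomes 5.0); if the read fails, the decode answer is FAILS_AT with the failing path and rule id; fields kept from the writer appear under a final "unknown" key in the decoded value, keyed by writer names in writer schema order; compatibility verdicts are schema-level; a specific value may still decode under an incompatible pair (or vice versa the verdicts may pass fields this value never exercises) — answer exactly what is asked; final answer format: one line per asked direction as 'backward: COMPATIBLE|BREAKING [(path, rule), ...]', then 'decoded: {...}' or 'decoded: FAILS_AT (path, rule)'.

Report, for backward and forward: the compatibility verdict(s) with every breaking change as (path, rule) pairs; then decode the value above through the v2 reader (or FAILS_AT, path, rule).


backward: BREAKING [(price, R1), (quantity, R1)]; forward: COMPATIBLE []; decoded: FAILS_AT (quantity, R1)

each type pair in Device: writer, then reader
backward for Device (reader v2, writer v1):
  payload: paired with writer payload (bytes -> bytes; writer required)
  quantity has no writer counterpart
  score has no writer counterpart
  price has no writer counterpart
  latitude: paired with writer latitude (float32 -> float32; writer required)
  rating: paired with writer rating (float32 -> float32; writer optional)
  weight: paired with writer weight (float64 -> float64; writer required)
  R1 fires at price
  R1 fires at quantity
  => backward verdict for Device: BREAKING, 2 violation(s)
forward for Device (reader v1, writer v2):
  payload: paired with writer payload (bytes -> bytes; writer required)
  latitude: paired with writer latitude (float32 -> float32; writer required)
  rating: paired with writer rating (float32 -> float32; writer optional)
  weight: paired with writer weight (float64 -> float64; writer required)
  writer field quantity has no reader counterpart
  writer field score has no reader counterpart
  writer field price has no reader counterpart
  nothing fires on Device: forward is COMPATIBLE
decoding the Device value with the v2 reader:
  payload := 0xFF
  read fails at quantity under R1 (no fill)
  => FAILS_AT (quantity, R1)


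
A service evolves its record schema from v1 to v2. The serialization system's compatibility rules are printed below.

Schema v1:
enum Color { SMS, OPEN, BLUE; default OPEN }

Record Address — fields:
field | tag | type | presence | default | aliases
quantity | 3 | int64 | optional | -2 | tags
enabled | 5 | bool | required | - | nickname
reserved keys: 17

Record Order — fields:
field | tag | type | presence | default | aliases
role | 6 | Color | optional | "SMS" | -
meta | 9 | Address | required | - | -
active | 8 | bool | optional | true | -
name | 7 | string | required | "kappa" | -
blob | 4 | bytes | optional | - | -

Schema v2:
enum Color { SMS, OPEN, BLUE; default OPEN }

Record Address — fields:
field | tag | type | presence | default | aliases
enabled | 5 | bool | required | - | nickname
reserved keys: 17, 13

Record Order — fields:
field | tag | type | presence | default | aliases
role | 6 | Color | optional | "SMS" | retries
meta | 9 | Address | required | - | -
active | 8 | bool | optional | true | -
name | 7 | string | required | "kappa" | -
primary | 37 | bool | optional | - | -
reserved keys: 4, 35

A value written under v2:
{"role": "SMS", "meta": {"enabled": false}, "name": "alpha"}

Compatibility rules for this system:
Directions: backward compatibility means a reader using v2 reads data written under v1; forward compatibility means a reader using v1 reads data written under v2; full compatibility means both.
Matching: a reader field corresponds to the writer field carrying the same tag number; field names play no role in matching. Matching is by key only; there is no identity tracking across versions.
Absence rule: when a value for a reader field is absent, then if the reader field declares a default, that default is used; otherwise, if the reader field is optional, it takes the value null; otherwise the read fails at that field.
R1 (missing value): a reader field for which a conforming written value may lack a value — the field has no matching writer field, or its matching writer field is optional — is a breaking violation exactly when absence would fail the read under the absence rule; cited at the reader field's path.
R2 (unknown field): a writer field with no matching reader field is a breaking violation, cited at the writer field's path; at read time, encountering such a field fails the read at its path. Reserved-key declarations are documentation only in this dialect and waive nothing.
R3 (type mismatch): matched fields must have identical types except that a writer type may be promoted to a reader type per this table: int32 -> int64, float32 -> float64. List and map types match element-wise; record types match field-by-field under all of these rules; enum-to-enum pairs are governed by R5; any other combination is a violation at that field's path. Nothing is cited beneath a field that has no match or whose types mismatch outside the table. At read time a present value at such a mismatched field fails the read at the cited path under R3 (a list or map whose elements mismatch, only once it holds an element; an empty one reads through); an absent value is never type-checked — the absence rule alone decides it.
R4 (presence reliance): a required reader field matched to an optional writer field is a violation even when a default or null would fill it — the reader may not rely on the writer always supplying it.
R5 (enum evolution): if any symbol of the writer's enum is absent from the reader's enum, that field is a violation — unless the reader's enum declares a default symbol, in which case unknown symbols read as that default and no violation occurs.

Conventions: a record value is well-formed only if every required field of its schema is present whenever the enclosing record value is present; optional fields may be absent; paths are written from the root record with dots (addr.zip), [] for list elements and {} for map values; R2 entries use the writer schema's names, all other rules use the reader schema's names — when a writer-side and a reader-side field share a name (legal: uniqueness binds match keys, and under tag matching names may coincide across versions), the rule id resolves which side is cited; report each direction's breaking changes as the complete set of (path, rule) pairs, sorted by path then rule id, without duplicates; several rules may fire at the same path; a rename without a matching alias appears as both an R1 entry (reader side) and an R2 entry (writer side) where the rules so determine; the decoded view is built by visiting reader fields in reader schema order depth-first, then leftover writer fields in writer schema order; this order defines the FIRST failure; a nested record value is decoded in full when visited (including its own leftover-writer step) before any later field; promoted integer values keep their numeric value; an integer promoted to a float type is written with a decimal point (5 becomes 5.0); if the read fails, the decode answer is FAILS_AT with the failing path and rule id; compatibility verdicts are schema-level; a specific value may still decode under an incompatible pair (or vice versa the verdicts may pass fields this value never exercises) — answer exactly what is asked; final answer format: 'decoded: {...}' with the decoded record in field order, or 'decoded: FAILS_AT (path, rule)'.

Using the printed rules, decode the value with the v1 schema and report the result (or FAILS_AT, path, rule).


decoded: {"role": "SMS", "meta": {"quantity": -2, "enabled": false}, "active": true, "name": "alpha", "blob": null}

in Order below, arrows point writer -> reader
migrating the Order value to v1:
  role := "SMS"
  meta.quantity := -2 (no value, default fills)
  meta.enabled := false
  active := true (no value, default fills)
  name := "alpha"
  blob := null (not supplied -> null)
  => decoded: {"role": "SMS", "meta": {"quantity": -2, "enabled": false}, "active": true, "name": "alpha", "blob": null}
remaining Order differences; none change what is asked:
  added field primary to record Order: optional bool, tag 37 (in v2 it sits last) -> matters for Order compatibility verdicts, not for this value's decode
  removed field quantity from record Address -> matters for Order compatibility verdicts, not for this value's decode
  removed field blob from record Order (its key 4 joins the reserved list) -> matters for Order compatibility verdicts, not for this value's decode


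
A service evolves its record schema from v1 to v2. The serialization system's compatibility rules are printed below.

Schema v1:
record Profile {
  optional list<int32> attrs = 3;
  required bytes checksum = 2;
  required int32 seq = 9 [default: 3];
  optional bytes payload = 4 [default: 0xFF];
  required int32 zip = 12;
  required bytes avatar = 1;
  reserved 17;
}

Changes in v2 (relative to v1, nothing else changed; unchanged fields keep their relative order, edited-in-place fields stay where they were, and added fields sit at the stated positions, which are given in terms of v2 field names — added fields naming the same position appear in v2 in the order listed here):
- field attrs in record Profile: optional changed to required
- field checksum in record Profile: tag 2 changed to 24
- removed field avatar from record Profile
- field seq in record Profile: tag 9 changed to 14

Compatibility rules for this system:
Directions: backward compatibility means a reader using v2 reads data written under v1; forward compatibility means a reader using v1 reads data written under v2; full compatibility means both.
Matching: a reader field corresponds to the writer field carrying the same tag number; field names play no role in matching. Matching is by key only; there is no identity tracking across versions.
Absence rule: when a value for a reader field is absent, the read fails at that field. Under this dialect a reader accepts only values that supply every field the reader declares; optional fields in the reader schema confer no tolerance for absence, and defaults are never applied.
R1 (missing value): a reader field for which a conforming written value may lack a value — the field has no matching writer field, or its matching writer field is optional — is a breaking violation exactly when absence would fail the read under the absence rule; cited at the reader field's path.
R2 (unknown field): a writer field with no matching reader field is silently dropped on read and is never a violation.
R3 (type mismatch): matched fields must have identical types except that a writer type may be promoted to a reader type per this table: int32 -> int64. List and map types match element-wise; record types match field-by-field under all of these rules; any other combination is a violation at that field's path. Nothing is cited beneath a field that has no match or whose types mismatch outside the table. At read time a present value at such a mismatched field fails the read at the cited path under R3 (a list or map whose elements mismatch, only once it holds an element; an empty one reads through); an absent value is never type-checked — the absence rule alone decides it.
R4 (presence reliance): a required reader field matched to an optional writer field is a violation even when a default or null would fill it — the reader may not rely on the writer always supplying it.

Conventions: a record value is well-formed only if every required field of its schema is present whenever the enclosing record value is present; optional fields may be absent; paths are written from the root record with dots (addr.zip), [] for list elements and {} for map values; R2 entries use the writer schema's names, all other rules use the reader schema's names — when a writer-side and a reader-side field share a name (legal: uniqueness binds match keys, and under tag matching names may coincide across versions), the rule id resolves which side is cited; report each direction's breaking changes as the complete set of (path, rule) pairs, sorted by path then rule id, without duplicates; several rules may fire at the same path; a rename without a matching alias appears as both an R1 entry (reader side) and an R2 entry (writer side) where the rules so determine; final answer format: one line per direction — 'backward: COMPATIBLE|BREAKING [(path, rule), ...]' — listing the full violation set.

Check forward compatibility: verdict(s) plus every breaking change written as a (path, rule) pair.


in Profile below, arrows point writer -> reader
checking forward for Profile: reader v1 against writer v2:
  attrs: list<int32> -> list<int32>, writer required; from attrs
  checksum has no writer counterpart
  seq has no writer counterpart
  payload: bytes -> bytes, writer optional; from payload
  zip: int32 -> int32, writer required; from zip
  avatar has no writer counterpart
  writer checksum: unknown to reader
  writer seq: unknown to reader
  rule R1 violated at avatar
  rule R1 violated at checksum
  rule R1 violated at payload
  rule R1 violated at seq
  forward on Profile therefore BREAKING (4)

forward: BREAKING [(avatar, R1), (checksum, R1), (payload, R1), (seq, R1)]


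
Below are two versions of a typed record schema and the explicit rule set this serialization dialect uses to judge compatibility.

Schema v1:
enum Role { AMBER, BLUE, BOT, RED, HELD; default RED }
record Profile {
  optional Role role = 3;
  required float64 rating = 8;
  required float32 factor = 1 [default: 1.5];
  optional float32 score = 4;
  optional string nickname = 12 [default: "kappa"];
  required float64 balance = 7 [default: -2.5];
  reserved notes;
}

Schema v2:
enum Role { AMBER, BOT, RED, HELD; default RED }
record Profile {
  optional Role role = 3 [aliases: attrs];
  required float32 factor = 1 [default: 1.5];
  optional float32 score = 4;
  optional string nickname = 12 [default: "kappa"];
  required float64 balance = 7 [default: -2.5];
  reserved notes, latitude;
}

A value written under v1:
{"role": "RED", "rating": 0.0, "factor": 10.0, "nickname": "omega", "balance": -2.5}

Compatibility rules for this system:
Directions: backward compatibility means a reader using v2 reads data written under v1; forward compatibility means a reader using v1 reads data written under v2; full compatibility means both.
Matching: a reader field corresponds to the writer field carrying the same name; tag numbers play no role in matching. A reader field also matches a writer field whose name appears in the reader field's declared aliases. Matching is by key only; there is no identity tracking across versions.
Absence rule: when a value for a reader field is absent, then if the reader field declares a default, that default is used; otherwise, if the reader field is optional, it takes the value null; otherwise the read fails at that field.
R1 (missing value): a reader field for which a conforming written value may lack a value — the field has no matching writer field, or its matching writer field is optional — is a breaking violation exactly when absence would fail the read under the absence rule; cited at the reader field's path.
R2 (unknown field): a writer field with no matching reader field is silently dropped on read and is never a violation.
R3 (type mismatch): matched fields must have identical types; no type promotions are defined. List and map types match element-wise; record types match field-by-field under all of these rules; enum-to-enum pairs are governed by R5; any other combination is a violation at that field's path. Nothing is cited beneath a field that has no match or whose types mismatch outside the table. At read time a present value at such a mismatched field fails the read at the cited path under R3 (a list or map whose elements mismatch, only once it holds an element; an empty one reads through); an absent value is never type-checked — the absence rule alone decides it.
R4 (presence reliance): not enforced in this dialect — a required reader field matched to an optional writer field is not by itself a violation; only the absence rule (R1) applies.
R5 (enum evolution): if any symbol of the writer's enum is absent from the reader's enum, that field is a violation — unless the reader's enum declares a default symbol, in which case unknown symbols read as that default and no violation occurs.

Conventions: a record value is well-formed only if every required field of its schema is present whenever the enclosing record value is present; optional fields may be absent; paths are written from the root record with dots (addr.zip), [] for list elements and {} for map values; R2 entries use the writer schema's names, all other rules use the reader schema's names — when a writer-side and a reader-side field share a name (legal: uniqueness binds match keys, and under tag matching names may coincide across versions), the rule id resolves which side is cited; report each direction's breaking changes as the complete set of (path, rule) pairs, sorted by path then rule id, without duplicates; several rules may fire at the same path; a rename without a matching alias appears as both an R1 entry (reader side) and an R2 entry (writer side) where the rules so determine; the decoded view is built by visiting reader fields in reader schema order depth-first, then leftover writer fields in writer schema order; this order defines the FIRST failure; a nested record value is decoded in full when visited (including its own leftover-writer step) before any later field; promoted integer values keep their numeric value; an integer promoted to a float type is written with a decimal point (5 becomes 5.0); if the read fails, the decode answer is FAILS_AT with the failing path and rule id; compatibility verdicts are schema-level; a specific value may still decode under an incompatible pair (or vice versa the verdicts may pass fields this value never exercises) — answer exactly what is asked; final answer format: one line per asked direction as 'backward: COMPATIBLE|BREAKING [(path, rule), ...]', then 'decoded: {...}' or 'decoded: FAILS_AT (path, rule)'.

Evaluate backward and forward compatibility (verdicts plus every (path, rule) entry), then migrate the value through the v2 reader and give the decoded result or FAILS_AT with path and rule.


backward: COMPATIBLE []; forward: BREAKING [(rating, R1)]; decoded: {"role": "RED", "factor": 10.0, "score": null, "nickname": "omega", "balance": -2.5}

each type pair in Profile: writer, then reader
backward pass over Profile, reader schema v2, writer schema v1:
  role: Role -> Role, writer optional; from role
  factor: float32 -> float32, writer required; from factor
  score: float32 -> float32, writer optional; from score
  nickname: string -> string, writer optional; from nickname
  balance: float64 -> float64, writer required; from balance
  leftover writer field: rating
  => no violations; backward on Profile: COMPATIBLE
forward pass over Profile, reader schema v1, writer schema v2:
  role: Role -> Role, writer optional; from role
  no writer field matches reader rating
  factor: float32 -> float32, writer required; from factor
  score: float32 -> float32, writer optional; from score
  nickname: string -> string, writer optional; from nickname
  balance: float64 -> float64, writer required; from balance
  breaking: (rating, R1)
  => 1 violation(s): forward is BREAKING for Profile
decoding the Profile value with the v2 reader:
  role := "RED"
  factor := 10.0
  score := null (absent, optional -> null)
  nickname := "omega"
  balance := -2.5
  writer rating: unknown -> dropped
  => decoded: {"role": "RED", "factor": 10.0, "score": null, "nickname": "omega", "balance": -2.5}


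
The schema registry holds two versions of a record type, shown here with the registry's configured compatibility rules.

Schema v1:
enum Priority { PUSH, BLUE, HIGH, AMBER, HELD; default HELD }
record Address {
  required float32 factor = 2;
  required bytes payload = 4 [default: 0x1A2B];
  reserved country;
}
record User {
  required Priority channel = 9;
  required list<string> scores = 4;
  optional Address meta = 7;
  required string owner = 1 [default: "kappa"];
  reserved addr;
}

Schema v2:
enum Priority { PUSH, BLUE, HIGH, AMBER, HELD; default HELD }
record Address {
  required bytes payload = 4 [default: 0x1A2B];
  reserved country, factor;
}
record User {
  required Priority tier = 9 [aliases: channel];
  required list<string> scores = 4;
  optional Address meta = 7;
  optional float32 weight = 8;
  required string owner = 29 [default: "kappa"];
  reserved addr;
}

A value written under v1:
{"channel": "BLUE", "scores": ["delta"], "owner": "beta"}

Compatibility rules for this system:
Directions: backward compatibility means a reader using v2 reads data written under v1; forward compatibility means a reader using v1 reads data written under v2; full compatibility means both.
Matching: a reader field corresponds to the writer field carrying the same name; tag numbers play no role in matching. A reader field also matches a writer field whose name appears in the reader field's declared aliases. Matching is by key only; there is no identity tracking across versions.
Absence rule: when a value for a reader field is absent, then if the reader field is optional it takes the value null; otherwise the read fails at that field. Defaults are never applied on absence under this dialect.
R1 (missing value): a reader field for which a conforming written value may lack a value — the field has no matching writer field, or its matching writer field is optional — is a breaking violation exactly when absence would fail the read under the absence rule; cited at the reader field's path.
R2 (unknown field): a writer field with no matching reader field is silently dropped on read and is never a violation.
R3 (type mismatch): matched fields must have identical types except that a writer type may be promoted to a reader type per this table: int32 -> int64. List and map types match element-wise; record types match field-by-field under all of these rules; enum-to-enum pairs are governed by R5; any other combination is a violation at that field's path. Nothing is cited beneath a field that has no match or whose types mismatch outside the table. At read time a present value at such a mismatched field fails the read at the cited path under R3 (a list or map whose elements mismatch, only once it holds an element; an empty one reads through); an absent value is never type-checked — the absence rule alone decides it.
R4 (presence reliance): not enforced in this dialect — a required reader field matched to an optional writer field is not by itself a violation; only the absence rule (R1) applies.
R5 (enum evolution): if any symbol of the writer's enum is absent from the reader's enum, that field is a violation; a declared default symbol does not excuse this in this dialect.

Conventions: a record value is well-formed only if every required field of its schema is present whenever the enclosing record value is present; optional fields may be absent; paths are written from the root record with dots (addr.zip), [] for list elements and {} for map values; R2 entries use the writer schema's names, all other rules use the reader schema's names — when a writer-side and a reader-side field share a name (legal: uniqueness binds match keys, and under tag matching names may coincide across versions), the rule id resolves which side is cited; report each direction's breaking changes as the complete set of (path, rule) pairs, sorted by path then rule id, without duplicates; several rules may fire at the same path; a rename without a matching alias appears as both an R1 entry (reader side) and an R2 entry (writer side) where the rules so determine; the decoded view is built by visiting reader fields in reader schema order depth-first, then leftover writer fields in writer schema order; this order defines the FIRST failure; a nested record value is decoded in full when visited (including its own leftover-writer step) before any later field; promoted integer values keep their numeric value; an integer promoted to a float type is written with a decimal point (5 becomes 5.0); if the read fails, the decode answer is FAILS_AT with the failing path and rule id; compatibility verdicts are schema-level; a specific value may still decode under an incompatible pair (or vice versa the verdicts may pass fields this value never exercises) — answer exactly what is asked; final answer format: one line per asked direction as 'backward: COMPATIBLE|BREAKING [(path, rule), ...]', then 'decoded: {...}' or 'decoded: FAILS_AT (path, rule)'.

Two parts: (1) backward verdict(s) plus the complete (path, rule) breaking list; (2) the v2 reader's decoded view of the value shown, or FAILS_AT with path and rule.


the writer's type comes first in each User pair
checking backward for User: reader v2 against writer v1:
  Priority -> Priority, writer required: tier aligns to channel
  list<string> -> list<string>, writer required: scores aligns to scores
  Address -> Address, writer optional: meta aligns to meta
  weight: no writer match
  string -> string, writer required: owner aligns to owner
  bytes -> bytes, writer required: meta.payload aligns to meta.payload
  writer meta.factor: unknown to reader
  => backward verdict for User: COMPATIBLE, no violations
migrating the User value to v2:
  tier := "BLUE" (from writer channel)
  scores := ["delta"]
  meta := null (absent, optional -> null)
  weight := null (absent, optional -> null)
  owner := "beta"
  => decoded: {"tier": "BLUE", "scores": ["delta"], "meta": null, "weight": null, "owner": "beta"}
the other User changes do not affect what is asked:
  removed field factor from record Address (its key "factor" joins the reserved list) -> matters only for User's forward compatibility — outside the asked direction
  field owner in record User: tag 1 changed to 29 -> fires no rule on User, leaving the asked answer as it is

backward: COMPATIBLE []; decoded: {"tier": "BLUE", "scores": ["delta"], "meta": null, "weight": null, "owner": "beta"}


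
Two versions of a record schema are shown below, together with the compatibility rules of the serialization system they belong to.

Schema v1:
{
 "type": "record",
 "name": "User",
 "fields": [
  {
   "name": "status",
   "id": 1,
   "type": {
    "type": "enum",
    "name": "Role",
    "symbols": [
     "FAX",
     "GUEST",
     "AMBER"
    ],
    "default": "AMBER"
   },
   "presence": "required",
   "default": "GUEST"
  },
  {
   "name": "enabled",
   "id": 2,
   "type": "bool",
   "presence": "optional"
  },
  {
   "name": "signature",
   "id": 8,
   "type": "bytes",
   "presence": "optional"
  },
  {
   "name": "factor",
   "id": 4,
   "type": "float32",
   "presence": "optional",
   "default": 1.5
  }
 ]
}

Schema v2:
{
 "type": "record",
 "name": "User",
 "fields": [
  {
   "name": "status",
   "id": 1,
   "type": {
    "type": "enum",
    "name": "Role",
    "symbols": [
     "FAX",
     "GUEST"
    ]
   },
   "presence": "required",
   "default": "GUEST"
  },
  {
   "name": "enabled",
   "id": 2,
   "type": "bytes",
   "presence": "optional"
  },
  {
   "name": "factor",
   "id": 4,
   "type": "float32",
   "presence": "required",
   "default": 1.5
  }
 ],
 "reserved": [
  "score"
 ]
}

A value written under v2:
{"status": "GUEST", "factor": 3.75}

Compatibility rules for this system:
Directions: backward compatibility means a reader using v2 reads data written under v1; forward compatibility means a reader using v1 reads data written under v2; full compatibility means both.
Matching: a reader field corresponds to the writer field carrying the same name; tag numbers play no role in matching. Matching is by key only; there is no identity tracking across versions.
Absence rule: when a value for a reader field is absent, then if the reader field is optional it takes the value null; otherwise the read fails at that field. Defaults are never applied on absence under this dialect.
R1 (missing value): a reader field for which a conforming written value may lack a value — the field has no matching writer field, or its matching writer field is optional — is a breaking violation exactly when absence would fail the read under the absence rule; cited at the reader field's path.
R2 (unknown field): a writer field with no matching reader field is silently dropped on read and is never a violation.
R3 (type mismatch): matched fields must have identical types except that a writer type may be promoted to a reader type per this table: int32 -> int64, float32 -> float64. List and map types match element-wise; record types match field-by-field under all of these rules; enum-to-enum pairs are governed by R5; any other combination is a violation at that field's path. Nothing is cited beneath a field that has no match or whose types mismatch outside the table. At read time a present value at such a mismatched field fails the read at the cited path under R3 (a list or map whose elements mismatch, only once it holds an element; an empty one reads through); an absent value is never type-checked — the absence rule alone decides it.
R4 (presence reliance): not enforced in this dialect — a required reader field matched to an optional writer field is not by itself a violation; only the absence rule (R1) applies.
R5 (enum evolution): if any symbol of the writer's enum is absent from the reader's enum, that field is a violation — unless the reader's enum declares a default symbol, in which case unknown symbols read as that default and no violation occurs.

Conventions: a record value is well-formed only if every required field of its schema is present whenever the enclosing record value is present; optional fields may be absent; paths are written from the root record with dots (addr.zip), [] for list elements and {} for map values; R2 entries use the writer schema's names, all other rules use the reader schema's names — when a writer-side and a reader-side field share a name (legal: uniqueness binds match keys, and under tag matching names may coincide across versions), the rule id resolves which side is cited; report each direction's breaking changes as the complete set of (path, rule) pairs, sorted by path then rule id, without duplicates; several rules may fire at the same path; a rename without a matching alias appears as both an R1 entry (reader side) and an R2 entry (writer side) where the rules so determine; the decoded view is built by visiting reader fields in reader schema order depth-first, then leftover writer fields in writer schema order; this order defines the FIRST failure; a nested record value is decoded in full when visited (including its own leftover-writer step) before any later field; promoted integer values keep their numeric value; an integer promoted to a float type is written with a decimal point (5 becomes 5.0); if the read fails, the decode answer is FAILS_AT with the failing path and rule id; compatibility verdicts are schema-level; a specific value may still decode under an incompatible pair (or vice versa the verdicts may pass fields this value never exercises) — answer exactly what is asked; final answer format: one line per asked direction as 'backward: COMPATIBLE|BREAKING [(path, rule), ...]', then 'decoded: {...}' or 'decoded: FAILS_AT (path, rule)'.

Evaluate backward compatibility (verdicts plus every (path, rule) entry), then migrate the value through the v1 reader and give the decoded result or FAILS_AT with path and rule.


in User below, arrows point writer -> reader
backward pass over User, reader schema v2, writer schema v1:
  writer required, Role -> Role: reader status maps from writer status
  writer optional, bool -> bytes: reader enabled maps from writer enabled
  writer optional, float32 -> float32: reader factor maps from writer factor
  writer field signature has no reader counterpart
  rule R3 violated at enabled
  rule R1 violated at factor
  rule R5 violated at status
  backward on User therefore BREAKING (3)
migrating the User value to v1:
  status := "GUEST"
  enabled := null (absent, optional -> null)
  signature := null (absent, optional -> null)
  factor := 3.75
  => decoded: {"status": "GUEST", "enabled": null, "signature": null, "factor": 3.75}
the rest of the User diff is inert for this question:
  removed field signature from record User -> fires no rule on User, leaving the asked answer as it is

backward: BREAKING [(enabled, R3), (factor, R1), (status, R5)]; decoded: {"status": "GUEST", "enabled": null, "signature": null, "factor": 3.75}


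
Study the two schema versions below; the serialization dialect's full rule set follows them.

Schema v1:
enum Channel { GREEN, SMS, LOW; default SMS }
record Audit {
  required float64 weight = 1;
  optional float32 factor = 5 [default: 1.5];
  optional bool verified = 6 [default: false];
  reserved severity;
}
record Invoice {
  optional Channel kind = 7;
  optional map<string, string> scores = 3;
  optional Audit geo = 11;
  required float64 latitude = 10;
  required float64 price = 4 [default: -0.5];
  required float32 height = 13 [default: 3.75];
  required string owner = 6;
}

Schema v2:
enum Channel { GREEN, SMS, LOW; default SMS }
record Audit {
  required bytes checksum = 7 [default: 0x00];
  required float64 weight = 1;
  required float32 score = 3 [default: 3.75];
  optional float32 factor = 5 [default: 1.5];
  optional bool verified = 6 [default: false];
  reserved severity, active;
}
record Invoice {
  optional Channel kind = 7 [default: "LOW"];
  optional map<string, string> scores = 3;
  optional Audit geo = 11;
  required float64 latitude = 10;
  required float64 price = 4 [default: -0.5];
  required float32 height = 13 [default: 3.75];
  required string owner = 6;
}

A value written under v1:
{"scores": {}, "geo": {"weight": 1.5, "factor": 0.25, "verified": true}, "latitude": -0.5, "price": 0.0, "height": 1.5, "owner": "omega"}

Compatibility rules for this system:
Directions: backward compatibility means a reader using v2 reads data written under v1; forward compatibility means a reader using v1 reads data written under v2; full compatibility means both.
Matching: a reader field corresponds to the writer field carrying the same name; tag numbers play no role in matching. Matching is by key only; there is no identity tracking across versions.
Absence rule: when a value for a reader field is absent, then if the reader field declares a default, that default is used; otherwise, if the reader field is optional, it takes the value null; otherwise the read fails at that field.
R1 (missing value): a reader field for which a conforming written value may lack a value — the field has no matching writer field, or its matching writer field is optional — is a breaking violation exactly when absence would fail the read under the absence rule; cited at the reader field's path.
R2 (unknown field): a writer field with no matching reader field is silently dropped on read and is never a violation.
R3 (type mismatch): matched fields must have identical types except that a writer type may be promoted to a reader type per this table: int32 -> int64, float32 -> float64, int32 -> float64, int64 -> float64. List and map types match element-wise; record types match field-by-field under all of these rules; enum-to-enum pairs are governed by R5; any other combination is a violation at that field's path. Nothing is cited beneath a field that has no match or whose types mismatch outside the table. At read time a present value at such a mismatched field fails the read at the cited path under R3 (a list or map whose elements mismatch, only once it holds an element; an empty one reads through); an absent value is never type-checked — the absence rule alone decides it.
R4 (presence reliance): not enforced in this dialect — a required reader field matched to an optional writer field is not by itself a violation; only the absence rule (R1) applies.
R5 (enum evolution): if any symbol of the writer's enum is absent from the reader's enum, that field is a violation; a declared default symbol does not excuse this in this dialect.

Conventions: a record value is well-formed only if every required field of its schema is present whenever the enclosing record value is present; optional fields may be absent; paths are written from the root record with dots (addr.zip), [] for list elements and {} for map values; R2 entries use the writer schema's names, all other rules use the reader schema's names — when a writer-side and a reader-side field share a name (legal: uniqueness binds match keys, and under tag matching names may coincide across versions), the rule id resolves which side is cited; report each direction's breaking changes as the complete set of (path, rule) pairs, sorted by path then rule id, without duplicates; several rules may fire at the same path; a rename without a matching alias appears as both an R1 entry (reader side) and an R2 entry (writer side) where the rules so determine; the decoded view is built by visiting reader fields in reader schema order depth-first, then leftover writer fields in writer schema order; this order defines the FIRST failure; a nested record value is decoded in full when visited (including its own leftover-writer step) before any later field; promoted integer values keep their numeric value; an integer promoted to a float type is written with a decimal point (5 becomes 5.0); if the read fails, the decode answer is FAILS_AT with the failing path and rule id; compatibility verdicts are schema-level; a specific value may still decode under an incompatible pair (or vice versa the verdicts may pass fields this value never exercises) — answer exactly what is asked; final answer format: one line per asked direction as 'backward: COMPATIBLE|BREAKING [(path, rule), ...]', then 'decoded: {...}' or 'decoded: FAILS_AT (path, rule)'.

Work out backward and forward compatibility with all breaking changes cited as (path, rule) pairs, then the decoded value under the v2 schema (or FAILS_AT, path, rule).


backward: COMPATIBLE []; forward: COMPATIBLE []; decoded: {"kind": "LOW", "scores": {}, "geo": {"checksum": 0x00, "weight": 1.5, "score": 3.75, "factor": 0.25, "verified": true}, "latitude": -0.5, "price": 0.0, "height": 1.5, "owner": "omega"}

each type pair in Invoice: writer, then reader
backward analysis of Invoice with v2 as reader and v1 as writer:
  kind <- kind (Channel -> Channel, writer optional)
  scores <- scores (map<string, string> -> map<string, string>, writer optional)
  geo <- geo (Audit -> Audit, writer optional)
  latitude <- latitude (float64 -> float64, writer required)
  price <- price (float64 -> float64, writer required)
  height <- height (float32 -> float32, writer required)
  owner <- owner (string -> string, writer required)
  geo.checksum: no writer match
  geo.weight <- geo.weight (float64 -> float64, writer required)
  geo.score: no writer match
  geo.factor <- geo.factor (float32 -> float32, writer optional)
  geo.verified <- geo.verified (bool -> bool, writer optional)
  nothing fires on Invoice: backward is COMPATIBLE
forward analysis of Invoice with v1 as reader and v2 as writer:
  kind <- kind (Channel -> Channel, writer optional)
  scores <- scores (map<string, string> -> map<string, string>, writer optional)
  geo <- geo (Audit -> Audit, writer optional)
  latitude <- latitude (float64 -> float64, writer required)
  price <- price (float64 -> float64, writer required)
  height <- height (float32 -> float32, writer required)
  owner <- owner (string -> string, writer required)
  geo.weight <- geo.weight (float64 -> float64, writer required)
  geo.factor <- geo.factor (float32 -> float32, writer optional)
  geo.verified <- geo.verified (bool -> bool, writer optional)
  leftover writer field: geo.checksum
  leftover writer field: geo.score
  nothing fires on Invoice: forward is COMPATIBLE
decode walk for Invoice under reader schema v2:
  kind := "LOW" (missing; default applied)
  scores := {}
  geo.checksum := 0x00 (missing; default applied)
  geo.weight := 1.5
  geo.score := 3.75 (missing; default applied)
  geo.factor := 0.25
  geo.verified := true
  latitude := -0.5
  price := 0.0
  height := 1.5
  owner := "omega"
  => decoded: {"kind": "LOW", "scores": {}, "geo": {"checksum": 0x00, "weight": 1.5, "score": 3.75, "factor": 0.25, "verified": true}, "latitude": -0.5, "price": 0.0, "height": 1.5, "owner": "omega"}
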